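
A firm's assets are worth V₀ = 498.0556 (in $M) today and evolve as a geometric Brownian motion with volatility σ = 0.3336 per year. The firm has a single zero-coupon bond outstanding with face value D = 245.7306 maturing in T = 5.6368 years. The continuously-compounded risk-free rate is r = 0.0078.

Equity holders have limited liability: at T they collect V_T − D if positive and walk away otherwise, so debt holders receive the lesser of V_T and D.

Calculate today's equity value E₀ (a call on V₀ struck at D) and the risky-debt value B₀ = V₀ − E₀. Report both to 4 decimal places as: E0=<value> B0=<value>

E0=286.6425 B0=211.4131

With assets at 498.0556 and a single debt payment of 245.7306 at 5.6368 years:
d₁ = [ln(V₀/D) + (r + σ²/2)T] / (σ√T)
   = [ln(498.0556/245.7306) + (0.0078 + 0.5·0.3336²)·5.6368] / (0.3336·√5.6368)
   = [0.706476 + 0.357624] / 0.792031 = 1.343507
d₂ = d₁ − σ√T = 1.343507 − 0.792031 = 0.551476
N(d₁) = 0.910446,  N(d₂) = 0.709346,  e^(−rT) = 0.956985
E₀ = V₀·N(d₁) − D·e^(−rT)·N(d₂)
   = 498.0556·0.910446 − 245.7306·0.956985·0.709346 = 286.642474
B₀ = V₀ − E₀ = 498.0556 − 286.642474 = 211.413126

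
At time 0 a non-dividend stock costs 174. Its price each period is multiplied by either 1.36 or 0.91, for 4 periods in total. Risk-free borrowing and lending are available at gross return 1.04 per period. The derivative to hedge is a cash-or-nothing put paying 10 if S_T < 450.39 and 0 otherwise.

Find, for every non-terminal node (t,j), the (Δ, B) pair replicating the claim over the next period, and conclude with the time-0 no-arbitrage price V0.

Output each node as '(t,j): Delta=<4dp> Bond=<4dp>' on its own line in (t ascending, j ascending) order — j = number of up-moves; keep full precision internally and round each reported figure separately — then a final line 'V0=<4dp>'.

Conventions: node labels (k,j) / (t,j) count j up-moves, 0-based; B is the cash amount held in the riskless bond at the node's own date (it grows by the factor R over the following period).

The replicating-portfolio and risk-neutral prices coincide; use p* = (1.04−0.91)/(1.36−0.91) = 0.2889 for the latter.
Expiry values: V(4,0)=10.0000, V(4,1)=10.0000, V(4,2)=10.0000, V(4,3)=10.0000, V(4,4)=0.0000
Node (3,0) S=131.1214: V=(p*·10.0000+(1−p*)·10.0000)/1.04=9.6154; Δ=(10.0000−10.0000)/(178.3250−119.3204)=0.0000; B=V−Δ·S=9.6154
Node (3,1) S=195.9616: V=(p*·10.0000+(1−p*)·10.0000)/1.04=9.6154; Δ=(10.0000−10.0000)/(266.5078−178.3250)=0.0000; B=V−Δ·S=9.6154
Node (3,2) S=292.8657: V=(p*·10.0000+(1−p*)·10.0000)/1.04=9.6154; Δ=(10.0000−10.0000)/(398.2973−266.5078)=0.0000; B=V−Δ·S=9.6154
Node (3,3) S=437.6893: V=(p*·0.0000+(1−p*)·10.0000)/1.04=6.8376; Δ=(0.0000−10.0000)/(595.2575−398.2973)=-0.0508; B=V−Δ·S=29.0598
Node (2,0) S=144.0894: V=(p*·9.6154+(1−p*)·9.6154)/1.04=9.2456; Δ=(9.6154−9.6154)/(195.9616−131.1214)=0.0000; B=V−Δ·S=9.2456
Node (2,1) S=215.3424: V=(p*·9.6154+(1−p*)·9.6154)/1.04=9.2456; Δ=(9.6154−9.6154)/(292.8657−195.9616)=0.0000; B=V−Δ·S=9.2456
Node (2,2) S=321.8304: V=(p*·6.8376+(1−p*)·9.6154)/1.04=8.4740; Δ=(6.8376−9.6154)/(437.6893−292.8657)=-0.0192; B=V−Δ·S=14.6468
Node (1,0) S=158.3400: V=(p*·9.2456+(1−p*)·9.2456)/1.04=8.8900; Δ=(9.2456−9.2456)/(215.3424−144.0894)=0.0000; B=V−Δ·S=8.8900
Node (1,1) S=236.6400: V=(p*·8.4740+(1−p*)·9.2456)/1.04=8.6756; Δ=(8.4740−9.2456)/(321.8304−215.3424)=-0.0072; B=V−Δ·S=10.3903
Node (0,0) S=174.0000: V=(p*·8.6756+(1−p*)·8.8900)/1.04=8.4885; Δ=(8.6756−8.8900)/(236.6400−158.3400)=-0.0027; B=V−Δ·S=8.9648
Check: Δ(0,0)·S0 + B(0,0) = 8.4885 = V0.

(0,0): Delta=-0.0027 Bond=8.9648
(1,0): Delta=0.0000 Bond=8.8900
(1,1): Delta=-0.0072 Bond=10.3903
(2,0): Delta=0.0000 Bond=9.2456
(2,1): Delta=0.0000 Bond=9.2456
(2,2): Delta=-0.0192 Bond=14.6468
(3,0): Delta=0.0000 Bond=9.6154
(3,1): Delta=0.0000 Bond=9.6154
(3,2): Delta=0.0000 Bond=9.6154
(3,3): Delta=-0.0508 Bond=29.0598
V0=8.4885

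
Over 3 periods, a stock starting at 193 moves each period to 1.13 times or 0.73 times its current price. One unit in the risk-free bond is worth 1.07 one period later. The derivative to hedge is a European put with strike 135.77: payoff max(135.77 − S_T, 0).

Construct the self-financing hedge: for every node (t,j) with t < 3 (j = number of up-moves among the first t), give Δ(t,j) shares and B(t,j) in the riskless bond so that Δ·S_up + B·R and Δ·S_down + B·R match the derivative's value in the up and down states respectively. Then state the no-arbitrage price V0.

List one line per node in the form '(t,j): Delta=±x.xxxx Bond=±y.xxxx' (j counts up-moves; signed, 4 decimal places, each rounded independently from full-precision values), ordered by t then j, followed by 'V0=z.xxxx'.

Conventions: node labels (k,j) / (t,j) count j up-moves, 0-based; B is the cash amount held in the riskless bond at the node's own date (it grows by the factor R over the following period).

Since d<R<u, set p* = (R−d)/(u−d) = 0.8500; price each node as the discounted p*-expectation of its children.
Expiry values: V(3,0)=60.6897, V(3,1)=19.5498, V(3,2)=0.0000, V(3,3)=0.0000
(2,0): S=102.8497. Δ = (V_up−V_dn)/(S_up−S_dn) = (19.5498−60.6897)/(116.2202−75.0803) = -1.0000. V = [p*·19.5498 + (1−p*)·60.6897]/1.07 = 24.0382. B = V − Δ·S = 126.8879.
(2,1): S=159.2057. Δ = (V_up−V_dn)/(S_up−S_dn) = (0.0000−19.5498)/(179.9024−116.2202) = -0.3070. V = [p*·0.0000 + (1−p*)·19.5498]/1.07 = 2.7406. B = V − Δ·S = 51.6152.
(2,2): S=246.4417. Δ = (V_up−V_dn)/(S_up−S_dn) = (0.0000−0.0000)/(278.4791−179.9024) = 0.0000. V = [p*·0.0000 + (1−p*)·0.0000]/1.07 = 0.0000. B = V − Δ·S = 0.0000.
(1,0): S=140.8900. Δ = (V_up−V_dn)/(S_up−S_dn) = (2.7406−24.0382)/(159.2057−102.8497) = -0.3779. V = [p*·2.7406 + (1−p*)·24.0382]/1.07 = 5.5470. B = V − Δ·S = 58.7908.
(1,1): S=218.0900. Δ = (V_up−V_dn)/(S_up−S_dn) = (0.0000−2.7406)/(246.4417−159.2057) = -0.0314. V = [p*·0.0000 + (1−p*)·2.7406]/1.07 = 0.3842. B = V − Δ·S = 7.2358.
(0,0): S=193.0000. Δ = (V_up−V_dn)/(S_up−S_dn) = (0.3842−5.5470)/(218.0900−140.8900) = -0.0669. V = [p*·0.3842 + (1−p*)·5.5470]/1.07 = 1.0828. B = V − Δ·S = 13.9897.
As a check, the time-0 holding Δ(0,0)·S0 + B(0,0) comes to 1.0828 — exactly V0.

(0,0): Delta=-0.0669 Bond=13.9897
(1,0): Delta=-0.3779 Bond=58.7908
(1,1): Delta=-0.0314 Bond=7.2358
(2,0): Delta=-1.0000 Bond=126.8879
(2,1): Delta=-0.3070 Bond=51.6152
(2,2): Delta=0.0000 Bond=0.0000
V0=1.0828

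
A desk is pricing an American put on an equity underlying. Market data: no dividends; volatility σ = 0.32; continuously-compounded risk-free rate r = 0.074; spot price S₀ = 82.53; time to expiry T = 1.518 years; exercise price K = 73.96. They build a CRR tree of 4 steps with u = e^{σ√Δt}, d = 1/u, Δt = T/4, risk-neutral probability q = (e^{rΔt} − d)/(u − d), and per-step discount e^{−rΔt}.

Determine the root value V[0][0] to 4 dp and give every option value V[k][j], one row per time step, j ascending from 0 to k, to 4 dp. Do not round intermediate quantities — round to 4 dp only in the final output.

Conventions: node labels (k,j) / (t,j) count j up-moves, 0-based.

Δt=0.37950, u=1.21790, d=0.82108, q=0.52265, disc=e^(-rΔt)=0.97231
k=4 terminal: V=max(K-S,0) → 36.4489 18.3202 0.0000 0.0000 0.0000
k=3: j=0 S=45.6849 intr=28.2751 cont=26.2270 V=28.2751[EX]; j=1 S=67.7640 intr=6.1960 cont=8.5030 V=8.5030[hold]; j=2 S=100.5136 intr=0.0000 cont=0.0000 V=0.0000[hold]; j=3 S=149.0909 intr=0.0000 cont=0.0000 V=0.0000[hold]
k=2: j=0 S=55.6398 intr=18.3202 cont=17.4444 V=18.3202[EX]; j=1 S=82.5300 intr=0.0000 cont=3.9465 V=3.9465[hold]; j=2 S=122.4160 intr=0.0000 cont=0.0000 V=0.0000[hold]
k=1: j=0 S=67.7640 intr=6.1960 cont=10.5085 V=10.5085[hold]; j=1 S=100.5136 intr=0.0000 cont=1.8317 V=1.8317[hold]
k=0: j=0 S=82.5300 intr=0.0000 cont=5.8082 V=5.8082[hold]

price = 5.8082
tree:
5.8082
10.5085 1.8317
18.3202 3.9465 0.0000
28.2751 8.5030 0.0000 0.0000
36.4489 18.3202 0.0000 0.0000 0.0000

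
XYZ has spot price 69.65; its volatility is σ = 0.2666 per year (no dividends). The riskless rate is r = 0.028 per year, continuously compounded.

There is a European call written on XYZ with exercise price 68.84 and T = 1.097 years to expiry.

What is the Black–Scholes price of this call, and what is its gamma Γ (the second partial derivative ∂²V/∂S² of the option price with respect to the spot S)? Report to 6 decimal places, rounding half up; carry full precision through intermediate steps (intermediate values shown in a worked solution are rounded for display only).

σ√T = 0.2666·√1.097 = 0.279231
d₁ = (ln(S/K) + (r+σ²/2)T) / (σ√T) = (ln(69.65/68.84) + (0.028+0.2666²/2)·1.097) / 0.279231 = (0.011698 + 0.069701) / 0.279231 = 0.291510
d₂ = d₁ − σ√T = 0.291510 − 0.279231 = 0.012279
e^{−rT} = 0.969751
N(d₁) = 0.614669,  N(d₂) = 0.504899
Call price V = S·N(d₁) − K·e^{−rT}·N(d₂) = 42.811728 − 33.705849 = 9.105878
φ(d₁) = (1/√(2π))·e^{−d₁²/2} = 0.382347
Γ = φ(d₁) / (S·σ·√T) = 0.019660

price = 9.105878
Γ = 0.019660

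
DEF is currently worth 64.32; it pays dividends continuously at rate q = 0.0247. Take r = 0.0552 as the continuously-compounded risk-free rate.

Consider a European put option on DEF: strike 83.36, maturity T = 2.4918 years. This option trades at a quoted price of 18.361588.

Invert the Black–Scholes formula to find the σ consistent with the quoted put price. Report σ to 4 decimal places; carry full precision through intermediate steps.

At σ = 0.2711 the Black–Scholes value reproduces the quote:
σ√T = 0.2711·√2.4918 = 0.427943
d₁ = (ln(S/K) + (r−q+σ²/2)T) / (σ√T) = (ln(64.32/83.36) + (0.0552−0.0247+0.2711²/2)·2.4918) / 0.427943 = (-0.259298 + 0.167568) / 0.427943 = -0.214352
d₂ = d₁ − σ√T = -0.214352 − 0.427943 = -0.642295
e^{−rT} = 0.871493
e^{−qT} = 0.940308
N(−d₁) = 0.584864,  N(−d₂) = 0.739659
V = K·e^{−rT}·N(−d₂) − S·e^{−qT}·N(−d₁) = 53.734508 − 35.372921 = 18.361588 (the quoted price), and the Black–Scholes price is strictly increasing in σ, so σ is unique

sigma = 0.2711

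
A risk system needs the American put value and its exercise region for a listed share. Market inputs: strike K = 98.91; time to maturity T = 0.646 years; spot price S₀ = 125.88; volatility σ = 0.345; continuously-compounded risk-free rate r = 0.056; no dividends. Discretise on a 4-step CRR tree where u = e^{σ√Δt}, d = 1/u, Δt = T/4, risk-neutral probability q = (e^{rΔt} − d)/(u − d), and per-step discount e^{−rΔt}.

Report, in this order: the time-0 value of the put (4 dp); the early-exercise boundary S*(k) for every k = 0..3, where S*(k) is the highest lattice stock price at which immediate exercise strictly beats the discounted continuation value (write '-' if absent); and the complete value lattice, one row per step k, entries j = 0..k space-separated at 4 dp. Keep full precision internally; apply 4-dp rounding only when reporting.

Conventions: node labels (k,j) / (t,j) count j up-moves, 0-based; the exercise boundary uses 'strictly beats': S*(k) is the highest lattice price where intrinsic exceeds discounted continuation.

Δt=0.16150  u=1.14872  d=0.87054  q=0.49805  discount=0.99100
step 4 (expiry): payoffs max(K−S,0) = 26.6155 3.5138 0.0000 0.0000 0.0000
step 3: (k=3,j=0): S=83.0459, K−S=15.8641, hold=14.9736 ⇒ V=15.8641 exercise | (k=3,j=1): S=109.5832, K−S=0.0000, hold=1.7479 ⇒ V=1.7479 continue | (k=3,j=2): S=144.6005, K−S=0.0000, hold=0.0000 ⇒ V=0.0000 continue | (k=3,j=3): S=190.8075, K−S=0.0000, hold=0.0000 ⇒ V=0.0000 continue  boundary S*=83.0459
step 2: (k=2,j=0): S=95.3962, K−S=3.5138, hold=8.7540 ⇒ V=8.7540 continue | (k=2,j=1): S=125.8800, K−S=0.0000, hold=0.8694 ⇒ V=0.8694 continue | (k=2,j=2): S=166.1049, K−S=0.0000, hold=0.0000 ⇒ V=0.0000 continue  boundary S*=-
step 1: (k=1,j=0): S=109.5832, K−S=0.0000, hold=4.7836 ⇒ V=4.7836 continue | (k=1,j=1): S=144.6005, K−S=0.0000, hold=0.4325 ⇒ V=0.4325 continue  boundary S*=-
step 0: (k=0,j=0): S=125.8800, K−S=0.0000, hold=2.5930 ⇒ V=2.5930 continue  boundary S*=-

price = 2.5930
boundary = - - - 83.0459
tree:
2.5930
4.7836 0.4325
8.7540 0.8694 0.0000
15.8641 1.7479 0.0000 0.0000
26.6155 3.5138 0.0000 0.0000 0.0000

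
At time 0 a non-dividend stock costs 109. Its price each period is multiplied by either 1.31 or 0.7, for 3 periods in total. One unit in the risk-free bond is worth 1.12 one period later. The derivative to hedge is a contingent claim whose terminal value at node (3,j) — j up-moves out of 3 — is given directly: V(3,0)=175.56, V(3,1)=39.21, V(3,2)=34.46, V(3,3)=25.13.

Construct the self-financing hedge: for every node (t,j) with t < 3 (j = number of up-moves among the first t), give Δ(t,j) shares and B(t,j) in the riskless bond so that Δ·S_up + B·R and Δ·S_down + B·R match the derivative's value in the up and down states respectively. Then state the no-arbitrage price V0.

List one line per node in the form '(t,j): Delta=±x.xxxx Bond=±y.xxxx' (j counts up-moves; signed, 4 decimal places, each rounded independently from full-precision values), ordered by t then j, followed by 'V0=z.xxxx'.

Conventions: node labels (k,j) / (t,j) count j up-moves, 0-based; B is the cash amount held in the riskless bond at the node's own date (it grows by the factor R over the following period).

Risk-neutral probability p* = (R−d)/(u−d) = (1.12−0.7)/(1.31−0.7) = 0.6885.
At maturity the claim pays: V(3,0)=175.5600, V(3,1)=39.2100, V(3,2)=34.4600, V(3,3)=25.1300
Node (2,0) S=53.4100: V=(p*·39.2100+(1−p*)·175.5600)/1.12=72.9283; Δ=(39.2100−175.5600)/(69.9671−37.3870)=-4.1851; B=V−Δ·S=296.4529
Node (2,1) S=99.9530: V=(p*·34.4600+(1−p*)·39.2100)/1.12=32.0888; Δ=(34.4600−39.2100)/(130.9384−69.9671)=-0.0779; B=V−Δ·S=39.8757
Node (2,2) S=187.0549: V=(p*·25.1300+(1−p*)·34.4600)/1.12=25.0322; Δ=(25.1300−34.4600)/(245.0419−130.9384)=-0.0818; B=V−Δ·S=40.3273
Node (1,0) S=76.3000: V=(p*·32.0888+(1−p*)·72.9283)/1.12=40.0083; Δ=(32.0888−72.9283)/(99.9530−53.4100)=-0.8775; B=V−Δ·S=106.9582
Node (1,1) S=142.7900: V=(p*·25.0322+(1−p*)·32.0888)/1.12=24.3127; Δ=(25.0322−32.0888)/(187.0549−99.9530)=-0.0810; B=V−Δ·S=35.8809
Node (0,0) S=109.0000: V=(p*·24.3127+(1−p*)·40.0083)/1.12=26.0727; Δ=(24.3127−40.0083)/(142.7900−76.3000)=-0.2361; B=V−Δ·S=51.8034
Verification: the root portfolio costs Δ(0,0)·S0 + B(0,0) = 26.0727, matching V0.

(0,0): Delta=-0.2361 Bond=51.8034
(1,0): Delta=-0.8775 Bond=106.9582
(1,1): Delta=-0.0810 Bond=35.8809
(2,0): Delta=-4.1851 Bond=296.4529
(2,1): Delta=-0.0779 Bond=39.8757
(2,2): Delta=-0.0818 Bond=40.3273
V0=26.0727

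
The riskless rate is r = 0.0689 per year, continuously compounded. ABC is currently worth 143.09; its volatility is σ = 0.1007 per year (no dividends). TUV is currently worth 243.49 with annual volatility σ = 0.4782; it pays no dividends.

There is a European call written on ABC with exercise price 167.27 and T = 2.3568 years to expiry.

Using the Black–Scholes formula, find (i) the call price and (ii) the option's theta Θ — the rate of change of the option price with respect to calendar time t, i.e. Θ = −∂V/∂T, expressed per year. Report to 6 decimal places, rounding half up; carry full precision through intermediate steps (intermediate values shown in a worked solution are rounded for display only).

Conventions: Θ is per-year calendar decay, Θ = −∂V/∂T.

σ√T = 0.1007·√2.3568 = 0.154593
d₁ = (ln(S/K) + (r+σ²/2)T) / (σ√T) = (ln(143.09/167.27) + (0.0689+0.1007²/2)·2.3568) / 0.154593 = (-0.156135 + 0.174333) / 0.154593 = 0.117713
d₂ = d₁ − σ√T = 0.117713 − 0.154593 = -0.036881
e^{−rT} = 0.850115
N(d₁) = 0.546852,  N(d₂) = 0.485290
Call price V = S·N(d₁) − K·e^{−rT}·N(d₂) = 78.249103 − 69.007645 = 9.241458
φ(d₁) = (1/√(2π))·e^{−d₁²/2} = 0.396188
Θ = −S·φ(d₁)·σ/(2√T) − r·K·e^{−rT}·N(d₂) = −1.859296 − 4.754627 = -6.613923

price = 9.241458
Θ = -6.613923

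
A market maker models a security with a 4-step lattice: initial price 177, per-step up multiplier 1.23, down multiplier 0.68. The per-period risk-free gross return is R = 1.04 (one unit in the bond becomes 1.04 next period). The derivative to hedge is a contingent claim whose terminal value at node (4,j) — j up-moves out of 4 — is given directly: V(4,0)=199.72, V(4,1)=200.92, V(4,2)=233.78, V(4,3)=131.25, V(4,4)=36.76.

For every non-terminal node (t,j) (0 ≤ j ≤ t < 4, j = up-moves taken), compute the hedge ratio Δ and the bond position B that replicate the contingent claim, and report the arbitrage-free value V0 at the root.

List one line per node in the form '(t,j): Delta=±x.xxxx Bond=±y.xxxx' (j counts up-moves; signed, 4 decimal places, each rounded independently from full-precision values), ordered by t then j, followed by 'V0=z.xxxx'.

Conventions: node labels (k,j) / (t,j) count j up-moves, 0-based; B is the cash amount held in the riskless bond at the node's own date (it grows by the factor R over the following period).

No-arbitrage ⇒ martingale measure with p* = (R−d)/(u−d) = 0.6545.
At maturity the claim pays: V(4,0)=199.7200, V(4,1)=200.9200, V(4,2)=233.7800, V(4,3)=131.2500, V(4,4)=36.7600
Node (3,0) S=55.6545: V=(p*·200.9200+(1−p*)·199.7200)/1.04=192.7937; Δ=(200.9200−199.7200)/(68.4550−37.8450)=0.0392; B=V−Δ·S=190.6119
Node (3,1) S=100.6691: V=(p*·233.7800+(1−p*)·200.9200)/1.04=213.8734; Δ=(233.7800−200.9200)/(123.8230−68.4550)=0.5935; B=V−Δ·S=154.1280
Node (3,2) S=182.0926: V=(p*·131.2500+(1−p*)·233.7800)/1.04=160.2591; Δ=(131.2500−233.7800)/(223.9740−123.8230)=-1.0238; B=V−Δ·S=346.6773
Node (3,3) S=329.3735: V=(p*·36.7600+(1−p*)·131.2500)/1.04=66.7327; Δ=(36.7600−131.2500)/(405.1294−223.9740)=-0.5216; B=V−Δ·S=238.5327
Node (2,0) S=81.8448: V=(p*·213.8734+(1−p*)·192.7937)/1.04=198.6455; Δ=(213.8734−192.7937)/(100.6691−55.6545)=0.4683; B=V−Δ·S=160.3188
Node (2,1) S=148.0428: V=(p*·160.2591+(1−p*)·213.8734)/1.04=171.9042; Δ=(160.2591−213.8734)/(182.0926−100.6691)=-0.6585; B=V−Δ·S=269.3848
Node (2,2) S=267.7833: V=(p*·66.7327+(1−p*)·160.2591)/1.04=95.2325; Δ=(66.7327−160.2591)/(329.3735−182.0926)=-0.6350; B=V−Δ·S=265.2805
Node (1,0) S=120.3600: V=(p*·171.9042+(1−p*)·198.6455)/1.04=174.1751; Δ=(171.9042−198.6455)/(148.0428−81.8448)=-0.4040; B=V−Δ·S=222.7956
Node (1,1) S=217.7100: V=(p*·95.2325+(1−p*)·171.9042)/1.04=117.0376; Δ=(95.2325−171.9042)/(267.7833−148.0428)=-0.6403; B=V−Δ·S=256.4407
Node (0,0) S=177.0000: V=(p*·117.0376+(1−p*)·174.1751)/1.04=131.5154; Δ=(117.0376−174.1751)/(217.7100−120.3600)=-0.5869; B=V−Δ·S=235.4018
Sanity check at the root: Δ(0,0)·S0 + B(0,0) reproduces V0 = 131.5154.

(0,0): Delta=-0.5869 Bond=235.4018
(1,0): Delta=-0.4040 Bond=222.7956
(1,1): Delta=-0.6403 Bond=256.4407
(2,0): Delta=0.4683 Bond=160.3188
(2,1): Delta=-0.6585 Bond=269.3848
(2,2): Delta=-0.6350 Bond=265.2805
(3,0): Delta=0.0392 Bond=190.6119
(3,1): Delta=0.5935 Bond=154.1280
(3,2): Delta=-1.0238 Bond=346.6773
(3,3): Delta=-0.5216 Bond=238.5327
V0=131.5154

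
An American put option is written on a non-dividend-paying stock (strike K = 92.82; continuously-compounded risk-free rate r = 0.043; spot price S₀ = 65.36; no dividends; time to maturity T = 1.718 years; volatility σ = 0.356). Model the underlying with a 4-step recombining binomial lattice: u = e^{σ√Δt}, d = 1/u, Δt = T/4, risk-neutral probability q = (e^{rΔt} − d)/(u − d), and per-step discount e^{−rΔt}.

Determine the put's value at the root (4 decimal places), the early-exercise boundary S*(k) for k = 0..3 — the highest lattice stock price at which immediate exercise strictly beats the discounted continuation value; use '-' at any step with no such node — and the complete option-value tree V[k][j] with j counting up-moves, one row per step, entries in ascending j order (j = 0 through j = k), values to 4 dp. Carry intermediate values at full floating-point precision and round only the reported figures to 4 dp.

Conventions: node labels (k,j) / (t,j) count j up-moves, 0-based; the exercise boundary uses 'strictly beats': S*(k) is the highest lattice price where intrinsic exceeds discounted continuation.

price = 29.1074
boundary = - 51.7592 40.9885 51.7592
tree:
29.1074
41.0608 17.3634
51.8315 27.5066 7.1141
60.3608 41.0608 13.9768 0.0000
67.1153 51.8315 27.4600 0.0000 0.0000

Δt=0.42950  u=1.26277  d=0.79191  q=0.48152  discount=0.98170
step 4 (expiry): payoffs max(K−S,0) = 67.1153 51.8315 27.4600 0.0000 0.0000
step 3: (k=3,j=0): S=32.4592, K−S=60.3608, hold=58.6623 ⇒ V=60.3608 exercise | (k=3,j=1): S=51.7592, K−S=41.0608, hold=39.3623 ⇒ V=41.0608 exercise | (k=3,j=2): S=82.5348, K−S=10.2852, hold=13.9768 ⇒ V=13.9768 continue | (k=3,j=3): S=131.6093, K−S=0.0000, hold=0.0000 ⇒ V=0.0000 continue  boundary S*=51.7592
step 2: (k=2,j=0): S=40.9885, K−S=51.8315, hold=50.1330 ⇒ V=51.8315 exercise | (k=2,j=1): S=65.3600, K−S=27.4600, hold=27.5066 ⇒ V=27.5066 continue | (k=2,j=2): S=104.2226, K−S=0.0000, hold=7.1141 ⇒ V=7.1141 continue  boundary S*=40.9885
step 1: (k=1,j=0): S=51.7592, K−S=41.0608, hold=39.3843 ⇒ V=41.0608 exercise | (k=1,j=1): S=82.5348, K−S=10.2852, hold=17.3634 ⇒ V=17.3634 continue  boundary S*=51.7592
step 0: (k=0,j=0): S=65.3600, K−S=27.4600, hold=29.1074 ⇒ V=29.1074 continue  boundary S*=-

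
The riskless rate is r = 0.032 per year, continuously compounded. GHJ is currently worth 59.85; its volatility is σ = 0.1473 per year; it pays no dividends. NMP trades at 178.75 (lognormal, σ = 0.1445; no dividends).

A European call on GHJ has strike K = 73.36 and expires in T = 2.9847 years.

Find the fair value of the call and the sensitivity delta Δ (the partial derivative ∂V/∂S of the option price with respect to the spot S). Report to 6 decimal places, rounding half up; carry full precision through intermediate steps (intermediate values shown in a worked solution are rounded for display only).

price = 3.556515
Δ = 0.383133

σ√T = 0.1473·√2.9847 = 0.254480
d₁ = (ln(S/K) + (r+σ²/2)T) / (σ√T) = (ln(59.85/73.36) + (0.032+0.1473²/2)·2.9847) / 0.254480 = (-0.203537 + 0.127890) / 0.254480 = -0.297262
d₂ = d₁ − σ√T = -0.297262 − 0.254480 = -0.551741
e^{−rT} = 0.908909
N(d₁) = 0.383133,  N(d₂) = 0.290563
Call price V = S·N(d₁) − K·e^{−rT}·N(d₂) = 22.930533 − 19.374018 = 3.556515
Δ = N(d₁) = 0.383133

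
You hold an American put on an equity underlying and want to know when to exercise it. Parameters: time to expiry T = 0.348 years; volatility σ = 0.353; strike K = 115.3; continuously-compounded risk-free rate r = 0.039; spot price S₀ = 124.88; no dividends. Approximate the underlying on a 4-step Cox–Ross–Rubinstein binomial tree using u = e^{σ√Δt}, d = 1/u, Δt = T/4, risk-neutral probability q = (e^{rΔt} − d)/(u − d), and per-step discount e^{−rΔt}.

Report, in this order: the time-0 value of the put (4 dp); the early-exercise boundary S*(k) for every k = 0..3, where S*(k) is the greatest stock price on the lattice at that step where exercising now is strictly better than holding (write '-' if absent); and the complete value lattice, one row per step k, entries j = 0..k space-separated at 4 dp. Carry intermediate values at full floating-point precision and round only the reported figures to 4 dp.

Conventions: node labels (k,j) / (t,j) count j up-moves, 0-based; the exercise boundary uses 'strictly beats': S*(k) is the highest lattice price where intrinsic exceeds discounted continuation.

params: Δt=0.08700 u=1.10973 d=0.90112 q=0.49029 e^(-rΔt)=0.99661
t_4 payoffs: 32.9587 13.8959 0.0000 0.0000 0.0000
t_3: node(3,0) S=91.3769 payoff=23.9231 vs cont=23.5325 → 23.9231 [stop]  node(3,1) S=112.5315 payoff=2.7685 vs cont=7.0590 → 7.0590 [wait]  node(3,2) S=138.5835 payoff=0.0000 vs cont=0.0000 → 0.0000 [wait]  node(3,3) S=170.6668 payoff=0.0000 vs cont=0.0000 → 0.0000 [wait]  ⇒ S*(3)=91.3769
t_2: node(2,0) S=101.4041 payoff=13.8959 vs cont=15.6018 → 15.6018 [wait]  node(2,1) S=124.8800 payoff=0.0000 vs cont=3.5859 → 3.5859 [wait]  node(2,2) S=153.7908 payoff=0.0000 vs cont=0.0000 → 0.0000 [wait]  ⇒ S*(2)=-
t_1: node(1,0) S=112.5315 payoff=2.7685 vs cont=9.6777 → 9.6777 [wait]  node(1,1) S=138.5835 payoff=0.0000 vs cont=1.8216 → 1.8216 [wait]  ⇒ S*(1)=-
t_0: node(0,0) S=124.8800 payoff=0.0000 vs cont=5.8062 → 5.8062 [wait]  ⇒ S*(0)=-

price = 5.8062
boundary = - - - 91.3769
tree:
5.8062
9.6777 1.8216
15.6018 3.5859 0.0000
23.9231 7.0590 0.0000 0.0000
32.9587 13.8959 0.0000 0.0000 0.0000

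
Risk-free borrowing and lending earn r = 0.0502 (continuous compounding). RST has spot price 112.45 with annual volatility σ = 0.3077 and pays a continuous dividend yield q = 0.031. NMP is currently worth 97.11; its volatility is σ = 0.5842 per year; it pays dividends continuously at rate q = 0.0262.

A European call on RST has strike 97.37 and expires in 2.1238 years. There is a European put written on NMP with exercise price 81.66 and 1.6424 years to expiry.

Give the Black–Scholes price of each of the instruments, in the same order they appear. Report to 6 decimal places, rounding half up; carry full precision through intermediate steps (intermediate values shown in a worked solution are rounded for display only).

price(RST call K=97.37) = 27.386386
price(NMP put K=81.66) = 16.570435

[RST call K=97.37]
σ√T = 0.3077·√2.1238 = 0.448419
d₁ = (ln(S/K) + (r−q+σ²/2)T) / (σ√T) = (ln(112.45/97.37) + (0.0502−0.031+0.3077²/2)·2.1238) / 0.448419 = (0.143991 + 0.141317) / 0.448419 = 0.636251
d₂ = d₁ − σ√T = 0.636251 − 0.448419 = 0.187832
e^{−rT} = 0.898872
e^{−qT} = 0.936283
N(d₁) = 0.737694,  N(d₂) = 0.574496
price = S·e^{−qT}·N(d₁) − K·e^{−rT}·N(d₂) = 77.668077 − 50.281691 = 27.386386
[NMP put K=81.66]
σ√T = 0.5842·√1.6424 = 0.748688
d₁ = (ln(S/K) + (r−q+σ²/2)T) / (σ√T) = (ln(97.11/81.66) + (0.0502−0.0262+0.5842²/2)·1.6424) / 0.748688 = (0.173280 + 0.319685) / 0.748688 = 0.658438
d₂ = d₁ − σ√T = 0.658438 − 0.748688 = -0.090250
e^{−rT} = 0.920859
e^{−qT} = 0.957882
N(−d₁) = 0.255128,  N(−d₂) = 0.535956
price = K·e^{−rT}·N(−d₂) − S·e^{−qT}·N(−d₁) = 40.302453 − 23.732018 = 16.570435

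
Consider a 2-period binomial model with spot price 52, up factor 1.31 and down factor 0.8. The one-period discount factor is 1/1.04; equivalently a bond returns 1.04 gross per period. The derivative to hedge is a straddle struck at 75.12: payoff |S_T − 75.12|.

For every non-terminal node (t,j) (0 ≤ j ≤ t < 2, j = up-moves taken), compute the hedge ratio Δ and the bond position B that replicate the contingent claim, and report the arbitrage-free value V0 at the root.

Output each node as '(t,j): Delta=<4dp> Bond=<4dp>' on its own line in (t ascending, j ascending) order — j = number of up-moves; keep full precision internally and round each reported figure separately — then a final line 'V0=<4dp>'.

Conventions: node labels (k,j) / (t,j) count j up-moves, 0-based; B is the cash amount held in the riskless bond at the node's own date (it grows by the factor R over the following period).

Under the risk-neutral measure, an up-move has probability p* = (R−d)/(u−d) = 0.4706 and values discount at R = 1.04.
Expiry values: V(2,0)=41.8400, V(2,1)=20.6240, V(2,2)=14.1172
Node (1,0) S=41.6000: V=(p*·20.6240+(1−p*)·41.8400)/1.04=30.6308; Δ=(20.6240−41.8400)/(54.4960−33.2800)=-1.0000; B=V−Δ·S=72.2308
Node (1,1) S=68.1200: V=(p*·14.1172+(1−p*)·20.6240)/1.04=16.8865; Δ=(14.1172−20.6240)/(89.2372−54.4960)=-0.1873; B=V−Δ·S=29.6449
Node (0,0) S=52.0000: V=(p*·16.8865+(1−p*)·30.6308)/1.04=23.2335; Δ=(16.8865−30.6308)/(68.1200−41.6000)=-0.5183; B=V−Δ·S=50.1831
Verification: the root portfolio costs Δ(0,0)·S0 + B(0,0) = 23.2335, matching V0.

(0,0): Delta=-0.5183 Bond=50.1831
(1,0): Delta=-1.0000 Bond=72.2308
(1,1): Delta=-0.1873 Bond=29.6449
V0=23.2335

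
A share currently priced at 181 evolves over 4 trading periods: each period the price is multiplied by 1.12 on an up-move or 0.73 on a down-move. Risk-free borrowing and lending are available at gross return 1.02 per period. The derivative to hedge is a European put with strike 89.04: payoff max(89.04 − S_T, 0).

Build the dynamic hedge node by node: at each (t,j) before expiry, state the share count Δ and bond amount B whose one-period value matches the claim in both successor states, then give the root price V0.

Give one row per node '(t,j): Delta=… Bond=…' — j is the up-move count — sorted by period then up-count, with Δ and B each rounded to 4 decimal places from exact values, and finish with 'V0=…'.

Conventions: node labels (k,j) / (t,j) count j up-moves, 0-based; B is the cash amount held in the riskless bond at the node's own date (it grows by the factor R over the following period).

Under the risk-neutral measure, an up-move has probability p* = (R−d)/(u−d) = 0.7436 and values discount at R = 1.02.
Terminal payoffs: V(4,0)=37.6392, V(4,1)=10.1785, V(4,2)=0.0000, V(4,3)=0.0000, V(4,4)=0.0000
  t=3,j=0: stock 70.4121 → up 78.8615 (V=10.1785), down 51.4008 (V=37.6392). Price 16.8820; hedge Δ=-1.0000, bond B=87.2941.
  t=3,j=1: stock 108.0295 → up 120.9930 (V=0.0000), down 78.8615 (V=10.1785). Price 2.5587; hedge Δ=-0.2416, bond B=28.6573.
  t=3,j=2: stock 165.7439 → up 185.6331 (V=0.0000), down 120.9930 (V=0.0000). Price 0.0000; hedge Δ=0.0000, bond B=0.0000.
  t=3,j=3: stock 254.2920 → up 284.8070 (V=0.0000), down 185.6331 (V=0.0000). Price 0.0000; hedge Δ=0.0000, bond B=0.0000.
  t=2,j=0: stock 96.4549 → up 108.0295 (V=2.5587), down 70.4121 (V=16.8820). Price 6.1092; hedge Δ=-0.3808, bond B=42.8357.
  t=2,j=1: stock 147.9856 → up 165.7439 (V=0.0000), down 108.0295 (V=2.5587). Price 0.6432; hedge Δ=-0.0443, bond B=7.2040.
  t=2,j=2: stock 227.0464 → up 254.2920 (V=0.0000), down 165.7439 (V=0.0000). Price 0.0000; hedge Δ=0.0000, bond B=0.0000.
  t=1,j=0: stock 132.1300 → up 147.9856 (V=0.6432), down 96.4549 (V=6.1092). Price 2.0046; hedge Δ=-0.1061, bond B=16.0199.
  t=1,j=1: stock 202.7200 → up 227.0464 (V=0.0000), down 147.9856 (V=0.6432). Price 0.1617; hedge Δ=-0.0081, bond B=1.8109.
  t=0,j=0: stock 181.0000 → up 202.7200 (V=0.1617), down 132.1300 (V=2.0046). Price 0.6218; hedge Δ=-0.0261, bond B=5.3473.
Check: Δ(0,0)·S0 + B(0,0) = 0.6218 = V0.

(0,0): Delta=-0.0261 Bond=5.3473
(1,0): Delta=-0.1061 Bond=16.0199
(1,1): Delta=-0.0081 Bond=1.8109
(2,0): Delta=-0.3808 Bond=42.8357
(2,1): Delta=-0.0443 Bond=7.2040
(2,2): Delta=0.0000 Bond=0.0000
(3,0): Delta=-1.0000 Bond=87.2941
(3,1): Delta=-0.2416 Bond=28.6573
(3,2): Delta=0.0000 Bond=0.0000
(3,3): Delta=0.0000 Bond=0.0000
V0=0.6218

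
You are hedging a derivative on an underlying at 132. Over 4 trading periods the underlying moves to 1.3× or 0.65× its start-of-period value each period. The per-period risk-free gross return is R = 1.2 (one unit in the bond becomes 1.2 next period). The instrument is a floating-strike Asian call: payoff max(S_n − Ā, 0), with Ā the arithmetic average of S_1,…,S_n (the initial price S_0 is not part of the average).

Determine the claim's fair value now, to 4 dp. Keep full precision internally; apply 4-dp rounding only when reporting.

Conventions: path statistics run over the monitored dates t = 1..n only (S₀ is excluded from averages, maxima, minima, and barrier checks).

Risk-neutral up-probability p* = (R−d)/(u−d) = (1.2−0.65)/(1.3−0.65) = 0.8462; the claim prices as the p*-weighted sum of path payoffs discounted by R^4.
Enumerate all 2^4 = 16 price paths (U = up ×1.3, D = down ×0.65); each path with k up-moves has probability p*^k·(1−p*)^(4−k).
DDDD: Ā=50.3458, payoff=0.0000, prob=0.000560
UDDD: Ā=100.6917, payoff=0.0000, prob=0.003081
DUDD: Ā=79.2417, payoff=0.0000, prob=0.003081
UUDD: Ā=158.4833, payoff=0.0000, prob=0.016946
DDUD: Ā=65.2992, payoff=0.0000, prob=0.003081
UDUD: Ā=130.5983, payoff=0.0000, prob=0.016946
DUUD: Ā=109.1483, payoff=0.0000, prob=0.016946
UUUD: Ā=218.2966, payoff=0.0000, prob=0.093204
DDDU: Ā=56.2365, payoff=0.0000, prob=0.003081
UDDU: Ā=112.4731, payoff=0.0000, prob=0.016946
DUDU: Ā=91.0231, payoff=3.2282, prob=0.016946
UUDU: Ā=182.0462, payoff=6.4565, prob=0.093204
DDUU: Ā=77.0806, payoff=17.1707, prob=0.016946
UDUU: Ā=154.1611, payoff=34.3415, prob=0.093204
DUUU: Ā=132.7112, payoff=55.7914, prob=0.093204
UUUU: Ā=265.4223, payoff=111.5829, prob=0.512622
Price = Σ prob·payoff / R^4 = 66.548061 / 2.073600 = 32.0930

price = 32.0930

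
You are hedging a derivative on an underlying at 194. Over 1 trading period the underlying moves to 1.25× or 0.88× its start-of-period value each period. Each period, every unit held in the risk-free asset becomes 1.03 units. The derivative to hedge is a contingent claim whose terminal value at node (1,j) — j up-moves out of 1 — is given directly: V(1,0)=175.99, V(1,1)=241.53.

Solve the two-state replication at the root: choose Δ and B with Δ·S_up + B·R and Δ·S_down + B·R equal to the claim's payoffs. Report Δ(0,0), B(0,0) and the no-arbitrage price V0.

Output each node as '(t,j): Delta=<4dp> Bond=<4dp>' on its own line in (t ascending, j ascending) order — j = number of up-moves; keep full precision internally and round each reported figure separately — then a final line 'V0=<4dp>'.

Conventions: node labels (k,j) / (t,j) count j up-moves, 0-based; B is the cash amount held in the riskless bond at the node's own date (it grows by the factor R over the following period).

The replicating-portfolio and risk-neutral prices coincide; use p* = (1.03−0.88)/(1.25−0.88) = 0.4054 for the latter.
Expiry values: V(1,0)=175.9900, V(1,1)=241.5300
Node (0,0) S=194.0000: V=(p*·241.5300+(1−p*)·175.9900)/1.03=196.6605; Δ=(241.5300−175.9900)/(242.5000−170.7200)=0.9131; B=V−Δ·S=19.5253
Check: Δ(0,0)·S0 + B(0,0) = 196.6605 = V0.

(0,0): Delta=0.9131 Bond=19.5253
V0=196.6605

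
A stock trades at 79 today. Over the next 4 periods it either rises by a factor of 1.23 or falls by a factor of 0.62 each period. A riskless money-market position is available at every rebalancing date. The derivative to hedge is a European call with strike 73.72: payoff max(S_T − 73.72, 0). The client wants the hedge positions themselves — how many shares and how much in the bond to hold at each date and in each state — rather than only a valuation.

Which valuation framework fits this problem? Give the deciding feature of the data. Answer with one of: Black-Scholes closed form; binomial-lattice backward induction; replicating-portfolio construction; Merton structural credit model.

Key observation: the mandate to exhibit the hedge at every date and state singles out the replicating-portfolio construction on the 4-period tree with factors 1.23 and 0.62 from 79.

framework: replicating-portfolio construction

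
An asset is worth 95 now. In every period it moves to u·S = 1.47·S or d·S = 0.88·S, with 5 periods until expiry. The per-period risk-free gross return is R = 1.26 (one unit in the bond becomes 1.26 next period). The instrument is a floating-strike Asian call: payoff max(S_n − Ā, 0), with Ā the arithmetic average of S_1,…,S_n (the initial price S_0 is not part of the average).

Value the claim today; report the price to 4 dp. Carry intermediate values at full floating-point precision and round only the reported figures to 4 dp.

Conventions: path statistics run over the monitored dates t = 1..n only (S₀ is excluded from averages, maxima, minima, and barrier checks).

Risk-neutral up-probability p* = (R−d)/(u−d) = (1.26−0.88)/(1.47−0.88) = 0.6441; the claim prices as the p*-weighted sum of path payoffs discounted by R^5.
Enumerate all 2^5 = 32 price paths (U = up ×1.47, D = down ×0.88); each path with k up-moves has probability p*^k·(1−p*)^(5−k).
DDDDD: Ā=65.8027, payoff=0.0000, prob=0.005713
UDDDD: Ā=109.9204, payoff=0.0000, prob=0.010337
DUDDD: Ā=98.7104, payoff=0.0000, prob=0.010337
UUDDD: Ā=164.8912, payoff=0.0000, prob=0.018705
DDUDD: Ā=88.8456, payoff=0.0000, prob=0.010337
UDUDD: Ā=148.4125, payoff=0.0000, prob=0.018705
DUUDD: Ā=137.2025, payoff=2.6938, prob=0.018705
UUUDD: Ā=229.1906, payoff=4.4999, prob=0.033848
DDDUD: Ā=80.1646, payoff=3.5829, prob=0.010337
UDDUD: Ā=133.9113, payoff=5.9850, prob=0.018705
DUDUD: Ā=122.7013, payoff=17.1950, prob=0.018705
UUDUD: Ā=204.9669, payoff=28.7235, prob=0.033848
DDUUD: Ā=112.8365, payoff=27.0598, prob=0.018705
UDUUD: Ā=188.4882, payoff=45.2022, prob=0.033848
DUUUD: Ā=177.2782, payoff=56.4122, prob=0.033848
UUUUD: Ā=296.1352, payoff=94.2341, prob=0.061248
DDDDU: Ā=72.5253, payoff=11.2222, prob=0.010337
UDDDU: Ā=121.1502, payoff=18.7462, prob=0.018705
DUDDU: Ā=109.9402, payoff=29.9562, prob=0.018705
UUDDU: Ā=183.6501, payoff=50.0404, prob=0.033848
DDUDU: Ā=100.0754, payoff=39.8210, prob=0.018705
UDUDU: Ā=167.1714, payoff=66.5191, prob=0.033848
DUUDU: Ā=155.9614, payoff=77.7291, prob=0.033848
UUUDU: Ā=260.5264, payoff=129.8429, prob=0.061248
DDDUU: Ā=91.3943, payoff=48.5020, prob=0.018705
UDDUU: Ā=152.6701, payoff=81.0203, prob=0.033848
DUDUU: Ā=141.4601, payoff=92.2303, prob=0.033848
UUDUU: Ā=236.3027, payoff=154.0666, prob=0.061248
DDUUU: Ā=131.5953, payoff=102.0951, prob=0.033848
UDUUU: Ā=219.8240, payoff=170.5453, prob=0.061248
DUUUU: Ā=208.6140, payoff=181.7553, prob=0.061248
UUUUU: Ā=348.4801, payoff=303.6140, prob=0.110830
Price = Σ prob·payoff / R^5 = 102.554292 / 3.175797 = 32.2925

price = 32.2925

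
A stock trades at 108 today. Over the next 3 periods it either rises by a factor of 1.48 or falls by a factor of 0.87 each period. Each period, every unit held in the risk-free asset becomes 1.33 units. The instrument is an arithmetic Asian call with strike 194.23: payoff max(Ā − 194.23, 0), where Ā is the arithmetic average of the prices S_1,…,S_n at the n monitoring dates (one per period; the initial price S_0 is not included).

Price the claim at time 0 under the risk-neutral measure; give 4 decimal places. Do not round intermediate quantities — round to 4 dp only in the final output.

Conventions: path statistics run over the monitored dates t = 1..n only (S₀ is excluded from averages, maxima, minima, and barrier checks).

price = 10.3407

With p* = (R−d)/(u−d) = 0.7541, sum probability × payoff across the paths and divide by R^3.
Enumerate all 2^3 = 8 price paths (U = up ×1.48, D = down ×0.87); each path with k up-moves has probability p*^k·(1−p*)^(3−k).
DDD: Ā=82.2745, payoff=0.0000, prob=0.014869
UDD: Ā=139.9612, payoff=0.0000, prob=0.045599
DUD: Ā=118.0012, payoff=0.0000, prob=0.045599
UUD: Ā=200.7377, payoff=6.5077, prob=0.139835
DDU: Ā=98.8960, payoff=0.0000, prob=0.045599
UDU: Ā=168.2369, payoff=0.0000, prob=0.139835
DUU: Ā=146.2769, payoff=0.0000, prob=0.139835
UUU: Ā=248.8389, payoff=54.6089, prob=0.428829
Price = Σ prob·payoff / R^3 = 24.327888 / 2.352637 = 10.3407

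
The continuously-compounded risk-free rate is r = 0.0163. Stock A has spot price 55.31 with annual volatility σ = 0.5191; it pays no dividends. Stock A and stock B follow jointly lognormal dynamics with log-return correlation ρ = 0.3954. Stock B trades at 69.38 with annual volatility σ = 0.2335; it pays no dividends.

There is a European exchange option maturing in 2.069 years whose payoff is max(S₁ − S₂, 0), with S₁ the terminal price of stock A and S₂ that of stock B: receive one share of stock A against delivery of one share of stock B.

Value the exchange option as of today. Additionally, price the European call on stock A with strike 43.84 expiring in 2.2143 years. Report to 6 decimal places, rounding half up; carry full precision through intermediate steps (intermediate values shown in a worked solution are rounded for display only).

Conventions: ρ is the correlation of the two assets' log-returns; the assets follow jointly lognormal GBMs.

exchange price = 10.586703
price(stock A call K=43.84) = 22.012650

σ_eff = √(σ₁² + σ₂² − 2ρσ₁σ₂) = √(0.5191² + 0.2335² − 2·0.3954·0.5191·0.2335) = 0.477634
d₁ = (ln(S₁/S₂) + (q₂ − q₁ + σ_eff²/2)T) / (σ_eff√T) = (ln(55.31/69.38) + (0.0 − 0.0 + 0.114067)·2.069) / 0.687030 = 0.013624
d₂ = d₁ − σ_eff√T = 0.013624 − 0.687030 = -0.673406
N(d₁) = 0.505435,  N(d₂) = 0.250345
V = S₁·e^{−q₁T}·N(d₁) − S₂·e^{−q₂T}·N(d₂) = 27.955609 − 17.368906 = 10.586703
[vanilla: stock A call K=43.84]
σ√T = 0.5191·√2.2143 = 0.772448
d₁ = (ln(S/K) + (r+σ²/2)T) / (σ√T) = (ln(55.31/43.84) + (0.0163+0.5191²/2)·2.2143) / 0.772448 = (0.232407 + 0.334431) / 0.772448 = 0.733820
d₂ = d₁ − σ√T = 0.733820 − 0.772448 = -0.038628
e^{−rT} = 0.964550
N(d₁) = 0.768471,  N(d₂) = 0.484594
price = S·N(d₁) − K·e^{−rT}·N(d₂) = 42.504126 − 20.491476 = 22.012650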